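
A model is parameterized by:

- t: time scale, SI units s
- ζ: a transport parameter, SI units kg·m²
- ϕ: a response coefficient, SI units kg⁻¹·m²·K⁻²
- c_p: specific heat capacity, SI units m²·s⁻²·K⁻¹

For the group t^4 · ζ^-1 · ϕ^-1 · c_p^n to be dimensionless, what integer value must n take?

2

Balance the L exponent: (2)·n from c_p, plus 4·(0) − (2) − (2) = -4 from the rest, must sum to zero.
2n − 4 = 0, so n = 2.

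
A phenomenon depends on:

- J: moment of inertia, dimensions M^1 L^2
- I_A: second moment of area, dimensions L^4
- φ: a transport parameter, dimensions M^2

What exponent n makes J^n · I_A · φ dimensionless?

Balance the M exponent: (1)·n from J, plus (0) + (2) = 2 from the rest, must sum to zero.
n + 2 = 0, so n = -2.

-2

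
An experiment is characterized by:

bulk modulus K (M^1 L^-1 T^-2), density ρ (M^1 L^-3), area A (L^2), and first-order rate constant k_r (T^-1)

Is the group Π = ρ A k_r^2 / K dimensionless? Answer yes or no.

Sum the exponent of each base dimension across the product:
  M: −[K]_M + [ρ]_M + [A]_M + 2·[k_r]_M = −(1) + (1) + (0) + 2·(0) = 0
  L: −[K]_L + [ρ]_L + [A]_L + 2·[k_r]_L = −(-1) + (-3) + (2) + 2·(0) = 0
  T: −[K]_T + [ρ]_T + [A]_T + 2·[k_r]_T = −(-2) + (0) + (0) + 2·(-1) = 0
All base exponents vanish — dimensionless.

yes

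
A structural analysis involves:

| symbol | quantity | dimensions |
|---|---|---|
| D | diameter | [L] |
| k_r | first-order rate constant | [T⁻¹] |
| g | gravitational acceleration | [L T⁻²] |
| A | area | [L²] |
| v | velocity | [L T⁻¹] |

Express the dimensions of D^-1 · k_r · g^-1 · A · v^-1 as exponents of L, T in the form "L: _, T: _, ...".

L: -1, T: 2

Collect each base-dimension exponent across the product:
  L: −(1) + (0) − (1) + (2) − (1) = -1
  T: −(0) + (-1) − (-2) + (0) − (-1) = 2
So the dimensions are [L⁻¹ T²].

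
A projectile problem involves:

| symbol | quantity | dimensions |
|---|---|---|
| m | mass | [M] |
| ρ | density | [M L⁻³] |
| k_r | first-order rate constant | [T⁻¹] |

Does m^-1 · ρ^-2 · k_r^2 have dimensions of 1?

no

Sum the exponent of each base dimension across the product:
  M: −[m]_M − 2·[ρ]_M + 2·[k_r]_M = −(1) − 2·(1) + 2·(0) = -3
  L: −[m]_L − 2·[ρ]_L + 2·[k_r]_L = −(0) − 2·(-3) + 2·(0) = 6
  T: −[m]_T − 2·[ρ]_T + 2·[k_r]_T = −(0) − 2·(0) + 2·(-1) = -2
Net dimensions [M⁻³ L⁶ T⁻²] ≠ [1] — not dimensionless.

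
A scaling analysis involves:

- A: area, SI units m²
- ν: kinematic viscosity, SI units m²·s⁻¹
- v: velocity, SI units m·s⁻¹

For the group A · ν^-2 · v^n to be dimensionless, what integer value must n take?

Balance the L exponent: (1)·n from v, plus (2) − 2·(2) = -2 from the rest, must sum to zero.
n − 2 = 0, so n = 2.

2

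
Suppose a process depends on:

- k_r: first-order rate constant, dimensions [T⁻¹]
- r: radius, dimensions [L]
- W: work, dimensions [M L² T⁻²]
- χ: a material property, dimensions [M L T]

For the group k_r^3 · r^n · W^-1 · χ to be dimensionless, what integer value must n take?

Balance the L exponent: (1)·n from r, plus 3·(0) − (2) + (1) = -1 from the rest, must sum to zero.
n − 1 = 0, so n = 1.

1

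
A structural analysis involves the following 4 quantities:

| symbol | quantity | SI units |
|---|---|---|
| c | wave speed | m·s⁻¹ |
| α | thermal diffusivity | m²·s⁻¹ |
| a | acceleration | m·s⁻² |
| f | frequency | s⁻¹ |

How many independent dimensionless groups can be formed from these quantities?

2

There are 4 variables and 2 base dimensions (L, T).
The dimension matrix has rank 2.
Independent dimensionless groups: 4 − 2 = 2.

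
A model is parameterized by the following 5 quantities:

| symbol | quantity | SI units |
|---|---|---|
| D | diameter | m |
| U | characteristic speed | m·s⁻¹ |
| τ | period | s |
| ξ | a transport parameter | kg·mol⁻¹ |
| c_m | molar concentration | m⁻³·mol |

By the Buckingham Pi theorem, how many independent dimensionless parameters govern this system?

1

There are 5 variables and 4 base dimensions (M, L, T, N).
The dimension matrix has rank 4.
Independent dimensionless groups: 5 − 4 = 1.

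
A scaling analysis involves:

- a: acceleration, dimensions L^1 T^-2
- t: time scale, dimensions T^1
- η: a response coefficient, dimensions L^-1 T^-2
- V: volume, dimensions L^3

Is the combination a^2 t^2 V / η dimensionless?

no

Sum the exponent of each base dimension across the product:
  L: 2·[a]_L + 2·[t]_L − [η]_L + [V]_L = 2·(1) + 2·(0) − (-1) + (3) = 6
  T: 2·[a]_T + 2·[t]_T − [η]_T + [V]_T = 2·(-2) + 2·(1) − (-2) + (0) = 0
Net dimensions [L⁶] ≠ [1] — not dimensionless.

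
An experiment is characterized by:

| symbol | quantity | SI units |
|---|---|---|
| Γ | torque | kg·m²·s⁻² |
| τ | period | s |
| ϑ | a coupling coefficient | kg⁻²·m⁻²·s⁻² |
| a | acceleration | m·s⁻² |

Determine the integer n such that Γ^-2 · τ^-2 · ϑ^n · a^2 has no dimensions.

Balance the M exponent: (-2)·n from ϑ, plus −2·(1) − 2·(0) + 2·(0) = -2 from the rest, must sum to zero.
-2n − 2 = 0, so n = -1.

-1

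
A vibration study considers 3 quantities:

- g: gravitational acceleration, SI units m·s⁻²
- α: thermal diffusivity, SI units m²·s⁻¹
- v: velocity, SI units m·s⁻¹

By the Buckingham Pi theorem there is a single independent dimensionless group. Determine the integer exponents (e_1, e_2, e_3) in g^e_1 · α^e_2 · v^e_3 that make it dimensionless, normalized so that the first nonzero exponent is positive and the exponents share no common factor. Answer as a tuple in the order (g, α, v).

L: e_1·(1) + e_2·(2) + e_3·(1) = 0
T: e_1·(-2) + e_2·(-1) + e_3·(-1) = 0
Solving this homogeneous linear system for the smallest-integer solution (first nonzero entry positive) gives (1, 1, -3).

(1, 1, -3)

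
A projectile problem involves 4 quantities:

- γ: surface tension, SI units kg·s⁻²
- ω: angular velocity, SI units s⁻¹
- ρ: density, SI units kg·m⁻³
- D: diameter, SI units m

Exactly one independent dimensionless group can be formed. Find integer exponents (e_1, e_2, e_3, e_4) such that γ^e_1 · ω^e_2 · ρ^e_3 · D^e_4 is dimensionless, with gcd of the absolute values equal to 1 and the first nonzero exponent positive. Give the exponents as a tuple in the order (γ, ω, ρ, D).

(1, -2, -1, -3)

M: e_1·(1) + e_2·(0) + e_3·(1) + e_4·(0) = 0
L: e_1·(0) + e_2·(0) + e_3·(-3) + e_4·(1) = 0
T: e_1·(-2) + e_2·(-1) + e_3·(0) + e_4·(0) = 0
Solving this homogeneous linear system for the smallest-integer solution (first nonzero entry positive) gives (1, -2, -1, -3).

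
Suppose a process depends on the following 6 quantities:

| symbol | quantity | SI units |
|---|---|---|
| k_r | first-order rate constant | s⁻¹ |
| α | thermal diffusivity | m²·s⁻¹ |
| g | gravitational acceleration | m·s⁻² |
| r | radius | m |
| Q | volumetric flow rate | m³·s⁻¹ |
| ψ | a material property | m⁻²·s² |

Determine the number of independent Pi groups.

4

There are 6 variables and 2 base dimensions (L, T).
The dimension matrix has rank 2.
Independent dimensionless groups: 6 − 2 = 4.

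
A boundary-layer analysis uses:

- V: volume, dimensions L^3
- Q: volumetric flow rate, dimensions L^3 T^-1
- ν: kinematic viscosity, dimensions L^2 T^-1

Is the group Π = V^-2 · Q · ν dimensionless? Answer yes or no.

no

Sum the exponent of each base dimension across the product:
  L: −2·[V]_L + [Q]_L + [ν]_L = −2·(3) + (3) + (2) = -1
  T: −2·[V]_T + [Q]_T + [ν]_T = −2·(0) + (-1) + (-1) = -2
Net dimensions [L⁻¹ T⁻²] ≠ [1] — not dimensionless.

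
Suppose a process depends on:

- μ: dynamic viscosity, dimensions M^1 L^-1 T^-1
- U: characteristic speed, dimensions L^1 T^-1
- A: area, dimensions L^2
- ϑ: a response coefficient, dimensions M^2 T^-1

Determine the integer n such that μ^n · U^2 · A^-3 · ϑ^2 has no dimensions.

Balance the M exponent: (1)·n from μ, plus 2·(0) − 3·(0) + 2·(2) = 4 from the rest, must sum to zero.
n + 4 = 0, so n = -4.

-4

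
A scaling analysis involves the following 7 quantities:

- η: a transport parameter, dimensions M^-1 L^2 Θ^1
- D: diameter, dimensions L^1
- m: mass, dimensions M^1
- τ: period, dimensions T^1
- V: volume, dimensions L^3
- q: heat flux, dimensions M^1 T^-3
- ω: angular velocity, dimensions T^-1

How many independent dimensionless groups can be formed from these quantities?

There are 7 variables and 4 base dimensions (M, L, T, Θ).
The dimension matrix has rank 4.
Independent dimensionless groups: 7 − 4 = 3.

3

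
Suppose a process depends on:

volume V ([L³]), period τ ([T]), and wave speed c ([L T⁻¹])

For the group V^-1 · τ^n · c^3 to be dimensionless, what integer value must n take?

3

Balance the T exponent: (1)·n from τ, plus −(0) + 3·(-1) = -3 from the rest, must sum to zero.
n − 3 = 0, so n = 3.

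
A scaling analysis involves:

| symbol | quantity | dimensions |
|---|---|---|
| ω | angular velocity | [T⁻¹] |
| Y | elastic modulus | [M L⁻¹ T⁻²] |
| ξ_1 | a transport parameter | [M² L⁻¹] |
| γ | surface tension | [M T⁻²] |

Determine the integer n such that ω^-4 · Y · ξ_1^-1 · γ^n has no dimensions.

Balance the M exponent: (1)·n from γ, plus −4·(0) + (1) − (2) = -1 from the rest, must sum to zero.
n − 1 = 0, so n = 1.

1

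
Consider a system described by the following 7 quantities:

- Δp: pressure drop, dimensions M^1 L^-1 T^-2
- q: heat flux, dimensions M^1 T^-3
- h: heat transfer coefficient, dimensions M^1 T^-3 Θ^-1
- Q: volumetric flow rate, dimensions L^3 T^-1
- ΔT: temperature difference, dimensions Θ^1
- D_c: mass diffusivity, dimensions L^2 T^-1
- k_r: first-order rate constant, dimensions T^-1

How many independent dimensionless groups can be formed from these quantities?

There are 7 variables and 4 base dimensions (M, L, T, Θ).
The dimension matrix has rank 4.
Independent dimensionless groups: 7 − 4 = 3.

3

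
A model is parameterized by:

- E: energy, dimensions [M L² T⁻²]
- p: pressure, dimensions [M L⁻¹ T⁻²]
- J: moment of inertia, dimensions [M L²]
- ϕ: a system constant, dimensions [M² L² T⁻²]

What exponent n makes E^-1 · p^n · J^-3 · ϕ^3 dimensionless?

-2

Balance the M exponent: (1)·n from p, plus −(1) − 3·(1) + 3·(2) = 2 from the rest, must sum to zero.
n + 2 = 0, so n = -2.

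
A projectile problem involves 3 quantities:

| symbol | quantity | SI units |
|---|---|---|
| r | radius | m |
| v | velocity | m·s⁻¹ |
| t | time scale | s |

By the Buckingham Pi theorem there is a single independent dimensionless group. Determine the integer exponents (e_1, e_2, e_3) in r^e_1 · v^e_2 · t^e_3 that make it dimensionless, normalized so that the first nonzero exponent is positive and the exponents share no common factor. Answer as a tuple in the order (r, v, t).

(1, -1, -1)

L: e_1·(1) + e_2·(1) + e_3·(0) = 0
T: e_1·(0) + e_2·(-1) + e_3·(1) = 0
Solving this homogeneous linear system for the smallest-integer solution (first nonzero entry positive) gives (1, -1, -1).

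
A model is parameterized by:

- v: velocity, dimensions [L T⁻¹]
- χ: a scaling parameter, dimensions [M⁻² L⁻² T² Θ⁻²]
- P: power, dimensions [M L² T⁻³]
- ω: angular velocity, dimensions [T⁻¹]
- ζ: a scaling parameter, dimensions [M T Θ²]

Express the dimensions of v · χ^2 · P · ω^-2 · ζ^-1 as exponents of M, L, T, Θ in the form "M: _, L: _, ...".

M: -4, L: -1, T: 1, Θ: -6

Collect each base-dimension exponent across the product:
  M: (0) + 2·(-2) + (1) − 2·(0) − (1) = -4
  L: (1) + 2·(-2) + (2) − 2·(0) − (0) = -1
  T: (-1) + 2·(2) + (-3) − 2·(-1) − (1) = 1
  Θ: (0) + 2·(-2) + (0) − 2·(0) − (2) = -6
So the dimensions are [M⁻⁴ L⁻¹ T Θ⁻⁶].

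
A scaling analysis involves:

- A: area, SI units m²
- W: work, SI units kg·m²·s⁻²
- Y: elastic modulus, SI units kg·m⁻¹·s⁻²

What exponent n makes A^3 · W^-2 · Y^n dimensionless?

Balance the M exponent: (1)·n from Y, plus 3·(0) − 2·(1) = -2 from the rest, must sum to zero.
n − 2 = 0, so n = 2.

2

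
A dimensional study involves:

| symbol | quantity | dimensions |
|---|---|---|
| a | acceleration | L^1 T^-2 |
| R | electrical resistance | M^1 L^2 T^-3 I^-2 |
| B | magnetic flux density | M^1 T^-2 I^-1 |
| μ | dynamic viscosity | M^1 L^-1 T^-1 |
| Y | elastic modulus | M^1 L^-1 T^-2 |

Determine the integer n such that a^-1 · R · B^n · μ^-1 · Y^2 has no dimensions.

-2

Balance the M exponent: (1)·n from B, plus −(0) + (1) − (1) + 2·(1) = 2 from the rest, must sum to zero.
n + 2 = 0, so n = -2.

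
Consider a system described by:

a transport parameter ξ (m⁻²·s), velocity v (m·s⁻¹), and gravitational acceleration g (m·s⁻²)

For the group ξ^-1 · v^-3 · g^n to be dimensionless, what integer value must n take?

1

Balance the L exponent: (1)·n from g, plus −(-2) − 3·(1) = -1 from the rest, must sum to zero.
n − 1 = 0, so n = 1.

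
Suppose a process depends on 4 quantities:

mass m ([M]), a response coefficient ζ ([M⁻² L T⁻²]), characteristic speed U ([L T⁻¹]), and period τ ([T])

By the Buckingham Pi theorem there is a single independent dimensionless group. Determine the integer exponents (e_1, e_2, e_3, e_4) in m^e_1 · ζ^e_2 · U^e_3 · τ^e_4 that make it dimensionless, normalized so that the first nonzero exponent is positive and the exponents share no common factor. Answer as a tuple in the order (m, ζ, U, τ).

M: e_1·(1) + e_2·(-2) + e_3·(0) + e_4·(0) = 0
L: e_1·(0) + e_2·(1) + e_3·(1) + e_4·(0) = 0
T: e_1·(0) + e_2·(-2) + e_3·(-1) + e_4·(1) = 0
Solving this homogeneous linear system for the smallest-integer solution (first nonzero entry positive) gives (2, 1, -1, 1).

(2, 1, -1, 1)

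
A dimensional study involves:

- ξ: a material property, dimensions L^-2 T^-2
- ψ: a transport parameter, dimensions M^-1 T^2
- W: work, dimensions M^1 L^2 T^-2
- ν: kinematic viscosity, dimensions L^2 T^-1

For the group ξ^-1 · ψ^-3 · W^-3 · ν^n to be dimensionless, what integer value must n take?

2

Balance the L exponent: (2)·n from ν, plus −(-2) − 3·(0) − 3·(2) = -4 from the rest, must sum to zero.
2n − 4 = 0, so n = 2.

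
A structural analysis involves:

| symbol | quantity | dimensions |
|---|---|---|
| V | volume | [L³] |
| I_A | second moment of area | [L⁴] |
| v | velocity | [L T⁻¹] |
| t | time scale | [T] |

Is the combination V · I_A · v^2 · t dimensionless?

Sum the exponent of each base dimension across the product:
  L: [V]_L + [I_A]_L + 2·[v]_L + [t]_L = (3) + (4) + 2·(1) + (0) = 9
  T: [V]_T + [I_A]_T + 2·[v]_T + [t]_T = (0) + (0) + 2·(-1) + (1) = -1
Net dimensions [L⁹ T⁻¹] ≠ [1] — not dimensionless.

no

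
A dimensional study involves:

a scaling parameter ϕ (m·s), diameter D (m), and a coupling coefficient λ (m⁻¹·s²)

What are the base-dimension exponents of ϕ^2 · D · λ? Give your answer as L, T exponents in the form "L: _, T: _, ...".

L: 2, T: 4

Collect each base-dimension exponent across the product:
  L: 2·(1) + (1) + (-1) = 2
  T: 2·(1) + (0) + (2) = 4
So the dimensions are [L² T⁴].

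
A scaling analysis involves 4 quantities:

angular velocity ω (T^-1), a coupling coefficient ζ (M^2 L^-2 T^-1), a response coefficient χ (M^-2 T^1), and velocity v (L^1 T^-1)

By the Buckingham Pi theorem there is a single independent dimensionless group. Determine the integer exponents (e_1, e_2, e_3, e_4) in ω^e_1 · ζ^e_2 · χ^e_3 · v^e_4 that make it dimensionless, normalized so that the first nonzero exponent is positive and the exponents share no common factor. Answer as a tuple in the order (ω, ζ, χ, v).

(2, -1, -1, -2)

M: e_1·(0) + e_2·(2) + e_3·(-2) + e_4·(0) = 0
L: e_1·(0) + e_2·(-2) + e_3·(0) + e_4·(1) = 0
T: e_1·(-1) + e_2·(-1) + e_3·(1) + e_4·(-1) = 0
Solving this homogeneous linear system for the smallest-integer solution (first nonzero entry positive) gives (2, -1, -1, -2).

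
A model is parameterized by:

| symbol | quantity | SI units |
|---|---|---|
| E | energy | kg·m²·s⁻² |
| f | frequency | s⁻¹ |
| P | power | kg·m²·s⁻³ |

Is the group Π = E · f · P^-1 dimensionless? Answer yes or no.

Sum the exponent of each base dimension across the product:
  M: [E]_M + [f]_M − [P]_M = (1) + (0) − (1) = 0
  L: [E]_L + [f]_L − [P]_L = (2) + (0) − (2) = 0
  T: [E]_T + [f]_T − [P]_T = (-2) + (-1) − (-3) = 0
All base exponents vanish — dimensionless.

yes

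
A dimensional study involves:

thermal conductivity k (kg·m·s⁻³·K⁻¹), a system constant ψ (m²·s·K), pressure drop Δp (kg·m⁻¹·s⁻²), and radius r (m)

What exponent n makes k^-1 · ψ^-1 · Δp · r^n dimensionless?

Balance the L exponent: (1)·n from r, plus −(1) − (2) + (-1) = -4 from the rest, must sum to zero.
n − 4 = 0, so n = 4.

4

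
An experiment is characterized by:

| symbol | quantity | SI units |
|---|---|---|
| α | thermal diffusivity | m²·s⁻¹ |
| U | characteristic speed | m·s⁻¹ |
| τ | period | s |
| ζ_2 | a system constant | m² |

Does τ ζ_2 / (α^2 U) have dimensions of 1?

no

Sum the exponent of each base dimension across the product:
  L: −2·[α]_L − [U]_L + [τ]_L + [ζ_2]_L = −2·(2) − (1) + (0) + (2) = -3
  T: −2·[α]_T − [U]_T + [τ]_T + [ζ_2]_T = −2·(-1) − (-1) + (1) + (0) = 4
Net dimensions [L⁻³ T⁴] ≠ [1] — not dimensionless.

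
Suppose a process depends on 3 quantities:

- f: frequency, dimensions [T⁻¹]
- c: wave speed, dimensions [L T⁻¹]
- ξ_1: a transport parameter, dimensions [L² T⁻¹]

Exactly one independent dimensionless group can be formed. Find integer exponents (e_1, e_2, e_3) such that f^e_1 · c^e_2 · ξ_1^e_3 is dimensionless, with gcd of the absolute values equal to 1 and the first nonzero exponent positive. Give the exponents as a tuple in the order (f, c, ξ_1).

(1, -2, 1)

L: e_1·(0) + e_2·(1) + e_3·(2) = 0
T: e_1·(-1) + e_2·(-1) + e_3·(-1) = 0
Solving this homogeneous linear system for the smallest-integer solution (first nonzero entry positive) gives (1, -2, 1).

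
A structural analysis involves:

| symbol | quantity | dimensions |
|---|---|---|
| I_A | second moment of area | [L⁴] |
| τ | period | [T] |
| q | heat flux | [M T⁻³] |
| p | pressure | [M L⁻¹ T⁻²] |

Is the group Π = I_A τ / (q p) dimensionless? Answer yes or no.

no

Sum the exponent of each base dimension across the product:
  M: [I_A]_M + [τ]_M − [q]_M − [p]_M = (0) + (0) − (1) − (1) = -2
  L: [I_A]_L + [τ]_L − [q]_L − [p]_L = (4) + (0) − (0) − (-1) = 5
  T: [I_A]_T + [τ]_T − [q]_T − [p]_T = (0) + (1) − (-3) − (-2) = 6
Net dimensions [M⁻² L⁵ T⁶] ≠ [1] — not dimensionless.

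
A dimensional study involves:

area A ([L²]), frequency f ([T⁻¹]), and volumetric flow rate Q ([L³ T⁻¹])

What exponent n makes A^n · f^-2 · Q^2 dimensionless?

-3

Balance the L exponent: (2)·n from A, plus −2·(0) + 2·(3) = 6 from the rest, must sum to zero.
2n + 6 = 0, so n = -3.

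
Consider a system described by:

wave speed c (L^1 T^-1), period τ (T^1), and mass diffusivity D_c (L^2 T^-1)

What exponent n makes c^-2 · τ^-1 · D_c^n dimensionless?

1

Balance the L exponent: (2)·n from D_c, plus −2·(1) − (0) = -2 from the rest, must sum to zero.
2n − 2 = 0, so n = 1.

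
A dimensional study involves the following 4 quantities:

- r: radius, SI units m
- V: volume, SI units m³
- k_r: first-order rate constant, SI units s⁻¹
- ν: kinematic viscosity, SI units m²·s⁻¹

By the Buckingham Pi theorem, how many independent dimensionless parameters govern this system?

There are 4 variables and 2 base dimensions (L, T).
The dimension matrix has rank 2.
Independent dimensionless groups: 4 − 2 = 2.

2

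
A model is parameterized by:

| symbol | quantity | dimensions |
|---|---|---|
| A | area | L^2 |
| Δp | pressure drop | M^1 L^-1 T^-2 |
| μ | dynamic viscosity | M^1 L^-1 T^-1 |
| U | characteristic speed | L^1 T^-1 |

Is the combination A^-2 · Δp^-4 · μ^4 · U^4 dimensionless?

Sum the exponent of each base dimension across the product:
  M: −2·[A]_M − 4·[Δp]_M + 4·[μ]_M + 4·[U]_M = −2·(0) − 4·(1) + 4·(1) + 4·(0) = 0
  L: −2·[A]_L − 4·[Δp]_L + 4·[μ]_L + 4·[U]_L = −2·(2) − 4·(-1) + 4·(-1) + 4·(1) = 0
  T: −2·[A]_T − 4·[Δp]_T + 4·[μ]_T + 4·[U]_T = −2·(0) − 4·(-2) + 4·(-1) + 4·(-1) = 0
All base exponents vanish — dimensionless.

yes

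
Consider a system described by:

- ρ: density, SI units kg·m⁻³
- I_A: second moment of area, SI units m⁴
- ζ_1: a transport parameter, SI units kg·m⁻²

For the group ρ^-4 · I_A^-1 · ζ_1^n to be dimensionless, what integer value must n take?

4

Balance the M exponent: (1)·n from ζ_1, plus −4·(1) − (0) = -4 from the rest, must sum to zero.
n − 4 = 0, so n = 4.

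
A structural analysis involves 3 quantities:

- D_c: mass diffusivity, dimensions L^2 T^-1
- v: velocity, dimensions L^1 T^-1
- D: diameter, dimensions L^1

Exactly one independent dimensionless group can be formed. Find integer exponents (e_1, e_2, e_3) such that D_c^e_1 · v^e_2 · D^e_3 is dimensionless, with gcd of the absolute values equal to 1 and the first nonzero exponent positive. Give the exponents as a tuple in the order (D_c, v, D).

L: e_1·(2) + e_2·(1) + e_3·(1) = 0
T: e_1·(-1) + e_2·(-1) + e_3·(0) = 0
Solving this homogeneous linear system for the smallest-integer solution (first nonzero entry positive) gives (1, -1, -1).

(1, -1, -1)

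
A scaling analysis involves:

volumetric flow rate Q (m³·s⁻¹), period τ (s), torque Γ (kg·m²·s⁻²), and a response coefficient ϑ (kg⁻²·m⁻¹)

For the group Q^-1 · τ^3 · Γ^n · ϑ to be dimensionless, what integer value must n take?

Balance the M exponent: (1)·n from Γ, plus −(0) + 3·(0) + (-2) = -2 from the rest, must sum to zero.
n − 2 = 0, so n = 2.

2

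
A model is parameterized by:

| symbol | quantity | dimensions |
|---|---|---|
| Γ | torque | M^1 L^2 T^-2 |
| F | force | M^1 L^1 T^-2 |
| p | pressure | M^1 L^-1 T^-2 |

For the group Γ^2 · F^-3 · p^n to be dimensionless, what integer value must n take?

Balance the M exponent: (1)·n from p, plus 2·(1) − 3·(1) = -1 from the rest, must sum to zero.
n − 1 = 0, so n = 1.

1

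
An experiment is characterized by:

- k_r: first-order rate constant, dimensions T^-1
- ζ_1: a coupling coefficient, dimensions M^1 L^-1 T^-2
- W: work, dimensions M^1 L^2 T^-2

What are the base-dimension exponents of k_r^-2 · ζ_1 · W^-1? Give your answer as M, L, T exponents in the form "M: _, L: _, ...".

Collect each base-dimension exponent across the product:
  M: −2·(0) + (1) − (1) = 0
  L: −2·(0) + (-1) − (2) = -3
  T: −2·(-1) + (-2) − (-2) = 2
So the dimensions are [L⁻³ T²].

M: 0, L: -3, T: 2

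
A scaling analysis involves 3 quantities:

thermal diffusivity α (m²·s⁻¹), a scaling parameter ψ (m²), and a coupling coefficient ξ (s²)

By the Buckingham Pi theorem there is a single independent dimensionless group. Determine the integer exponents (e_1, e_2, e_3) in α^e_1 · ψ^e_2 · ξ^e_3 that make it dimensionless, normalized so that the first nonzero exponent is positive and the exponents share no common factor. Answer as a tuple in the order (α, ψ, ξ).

L: e_1·(2) + e_2·(2) + e_3·(0) = 0
T: e_1·(-1) + e_2·(0) + e_3·(2) = 0
Solving this homogeneous linear system for the smallest-integer solution (first nonzero entry positive) gives (2, -2, 1).

(2, -2, 1)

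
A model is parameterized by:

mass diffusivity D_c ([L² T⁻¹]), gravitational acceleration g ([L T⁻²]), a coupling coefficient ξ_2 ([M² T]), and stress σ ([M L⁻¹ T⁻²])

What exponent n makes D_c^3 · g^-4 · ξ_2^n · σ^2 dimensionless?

Balance the M exponent: (2)·n from ξ_2, plus 3·(0) − 4·(0) + 2·(1) = 2 from the rest, must sum to zero.
2n + 2 = 0, so n = -1.

-1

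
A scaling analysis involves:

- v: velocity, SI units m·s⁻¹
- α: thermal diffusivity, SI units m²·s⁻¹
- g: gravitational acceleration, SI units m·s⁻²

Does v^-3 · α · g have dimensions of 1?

yes

Sum the exponent of each base dimension across the product:
  M: −3·[v]_M + [α]_M + [g]_M = −3·(0) + (0) + (0) = 0
  L: −3·[v]_L + [α]_L + [g]_L = −3·(1) + (2) + (1) = 0
  T: −3·[v]_T + [α]_T + [g]_T = −3·(-1) + (-1) + (-2) = 0
All base exponents vanish — dimensionless.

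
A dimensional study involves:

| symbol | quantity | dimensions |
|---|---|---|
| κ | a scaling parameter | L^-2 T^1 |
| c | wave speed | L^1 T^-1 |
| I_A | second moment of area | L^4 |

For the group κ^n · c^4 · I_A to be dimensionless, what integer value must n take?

Balance the L exponent: (-2)·n from κ, plus 4·(1) + (4) = 8 from the rest, must sum to zero.
-2n + 8 = 0, so n = 4.

4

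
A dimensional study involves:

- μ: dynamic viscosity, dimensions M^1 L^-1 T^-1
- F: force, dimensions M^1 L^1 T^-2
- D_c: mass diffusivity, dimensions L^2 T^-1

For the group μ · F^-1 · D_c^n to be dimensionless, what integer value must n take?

Balance the L exponent: (2)·n from D_c, plus (-1) − (1) = -2 from the rest, must sum to zero.
2n − 2 = 0, so n = 1.

1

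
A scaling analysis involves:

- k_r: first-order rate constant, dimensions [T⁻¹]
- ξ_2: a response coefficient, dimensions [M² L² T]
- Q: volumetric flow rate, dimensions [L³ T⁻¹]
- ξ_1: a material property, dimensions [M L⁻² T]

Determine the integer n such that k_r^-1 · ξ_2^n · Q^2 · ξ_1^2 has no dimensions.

-1

Balance the M exponent: (2)·n from ξ_2, plus −(0) + 2·(0) + 2·(1) = 2 from the rest, must sum to zero.
2n + 2 = 0, so n = -1.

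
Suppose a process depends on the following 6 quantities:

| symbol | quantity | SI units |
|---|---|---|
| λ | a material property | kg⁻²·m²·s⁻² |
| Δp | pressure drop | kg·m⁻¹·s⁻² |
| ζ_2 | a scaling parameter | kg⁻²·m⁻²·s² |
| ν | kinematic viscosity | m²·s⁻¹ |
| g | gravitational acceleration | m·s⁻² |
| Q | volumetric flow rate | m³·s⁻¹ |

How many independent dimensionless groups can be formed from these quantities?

3

There are 6 variables and 3 base dimensions (M, L, T).
The dimension matrix has rank 3.
Independent dimensionless groups: 6 − 3 = 3.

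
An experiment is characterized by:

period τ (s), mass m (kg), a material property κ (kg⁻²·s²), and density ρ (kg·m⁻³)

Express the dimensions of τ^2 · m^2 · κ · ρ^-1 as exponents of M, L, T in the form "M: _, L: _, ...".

Collect each base-dimension exponent across the product:
  M: 2·(0) + 2·(1) + (-2) − (1) = -1
  L: 2·(0) + 2·(0) + (0) − (-3) = 3
  T: 2·(1) + 2·(0) + (2) − (0) = 4
So the dimensions are [M⁻¹ L³ T⁴].

M: -1, L: 3, T: 4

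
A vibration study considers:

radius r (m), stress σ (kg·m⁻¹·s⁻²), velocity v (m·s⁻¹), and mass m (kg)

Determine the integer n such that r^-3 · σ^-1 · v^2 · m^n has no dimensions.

1

Balance the M exponent: (1)·n from m, plus −3·(0) − (1) + 2·(0) = -1 from the rest, must sum to zero.
n − 1 = 0, so n = 1.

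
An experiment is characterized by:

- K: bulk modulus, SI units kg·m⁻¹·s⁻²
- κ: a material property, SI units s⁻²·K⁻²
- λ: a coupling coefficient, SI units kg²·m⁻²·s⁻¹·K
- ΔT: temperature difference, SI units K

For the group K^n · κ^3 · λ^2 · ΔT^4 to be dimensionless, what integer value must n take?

-4

Balance the M exponent: (1)·n from K, plus 3·(0) + 2·(2) + 4·(0) = 4 from the rest, must sum to zero.
n + 4 = 0, so n = -4.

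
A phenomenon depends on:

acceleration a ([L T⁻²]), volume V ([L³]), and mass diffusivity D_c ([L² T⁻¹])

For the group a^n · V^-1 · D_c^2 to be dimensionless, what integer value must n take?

Balance the L exponent: (1)·n from a, plus −(3) + 2·(2) = 1 from the rest, must sum to zero.
n + 1 = 0, so n = -1.

-1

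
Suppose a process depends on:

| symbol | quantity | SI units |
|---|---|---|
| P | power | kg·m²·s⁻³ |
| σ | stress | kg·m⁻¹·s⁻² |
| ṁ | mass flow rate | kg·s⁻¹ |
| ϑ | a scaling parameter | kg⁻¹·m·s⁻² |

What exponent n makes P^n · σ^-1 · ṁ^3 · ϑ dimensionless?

Balance the M exponent: (1)·n from P, plus −(1) + 3·(1) + (-1) = 1 from the rest, must sum to zero.
n + 1 = 0, so n = -1.

-1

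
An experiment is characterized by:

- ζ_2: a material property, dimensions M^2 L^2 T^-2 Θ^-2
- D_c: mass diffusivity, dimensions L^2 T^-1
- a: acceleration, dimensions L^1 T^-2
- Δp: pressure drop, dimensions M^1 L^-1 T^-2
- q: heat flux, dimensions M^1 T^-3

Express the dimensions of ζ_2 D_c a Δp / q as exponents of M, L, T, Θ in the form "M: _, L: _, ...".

Collect each base-dimension exponent across the product:
  M: (2) + (0) + (0) + (1) − (1) = 2
  L: (2) + (2) + (1) + (-1) − (0) = 4
  T: (-2) + (-1) + (-2) + (-2) − (-3) = -4
  Θ: (-2) + (0) + (0) + (0) − (0) = -2
So the dimensions are [M² L⁴ T⁻⁴ Θ⁻²].

M: 2, L: 4, T: -4, Θ: -2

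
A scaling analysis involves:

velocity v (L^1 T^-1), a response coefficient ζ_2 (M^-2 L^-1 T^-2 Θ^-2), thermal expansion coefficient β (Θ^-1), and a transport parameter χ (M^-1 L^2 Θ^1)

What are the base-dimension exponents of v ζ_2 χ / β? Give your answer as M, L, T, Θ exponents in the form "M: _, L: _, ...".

Collect each base-dimension exponent across the product:
  M: (0) + (-2) − (0) + (-1) = -3
  L: (1) + (-1) − (0) + (2) = 2
  T: (-1) + (-2) − (0) + (0) = -3
  Θ: (0) + (-2) − (-1) + (1) = 0
So the dimensions are [M⁻³ L² T⁻³].

M: -3, L: 2, T: -3, Θ: 0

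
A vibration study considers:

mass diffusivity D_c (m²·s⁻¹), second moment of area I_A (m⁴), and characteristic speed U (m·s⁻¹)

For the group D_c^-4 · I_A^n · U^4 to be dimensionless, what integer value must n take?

Balance the L exponent: (4)·n from I_A, plus −4·(2) + 4·(1) = -4 from the rest, must sum to zero.
4n − 4 = 0, so n = 1.

1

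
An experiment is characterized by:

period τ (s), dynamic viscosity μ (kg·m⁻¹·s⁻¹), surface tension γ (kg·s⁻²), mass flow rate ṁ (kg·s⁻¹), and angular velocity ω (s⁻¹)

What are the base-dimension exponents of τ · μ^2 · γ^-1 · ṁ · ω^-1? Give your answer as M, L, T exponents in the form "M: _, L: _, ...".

M: 2, L: -2, T: 1

Collect each base-dimension exponent across the product:
  M: (0) + 2·(1) − (1) + (1) − (0) = 2
  L: (0) + 2·(-1) − (0) + (0) − (0) = -2
  T: (1) + 2·(-1) − (-2) + (-1) − (-1) = 1
So the dimensions are [M² L⁻² T].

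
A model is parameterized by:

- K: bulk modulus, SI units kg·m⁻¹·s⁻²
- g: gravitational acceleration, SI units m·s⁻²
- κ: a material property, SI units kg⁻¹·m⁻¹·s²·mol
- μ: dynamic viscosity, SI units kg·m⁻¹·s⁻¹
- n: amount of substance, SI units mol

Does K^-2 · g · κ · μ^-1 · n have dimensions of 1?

no

Sum the exponent of each base dimension across the product:
  M: −2·[K]_M + [g]_M + [κ]_M − [μ]_M + [n]_M = −2·(1) + (0) + (-1) − (1) + (0) = -4
  L: −2·[K]_L + [g]_L + [κ]_L − [μ]_L + [n]_L = −2·(-1) + (1) + (-1) − (-1) + (0) = 3
  T: −2·[K]_T + [g]_T + [κ]_T − [μ]_T + [n]_T = −2·(-2) + (-2) + (2) − (-1) + (0) = 5
  N: −2·[K]_N + [g]_N + [κ]_N − [μ]_N + [n]_N = −2·(0) + (0) + (1) − (0) + (1) = 2
Net dimensions [M⁻⁴ L³ T⁵ N²] ≠ [1] — not dimensionless.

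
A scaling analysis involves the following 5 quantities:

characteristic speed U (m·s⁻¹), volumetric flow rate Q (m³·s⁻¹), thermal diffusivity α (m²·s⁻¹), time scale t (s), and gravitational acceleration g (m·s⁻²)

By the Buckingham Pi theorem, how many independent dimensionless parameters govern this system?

3

There are 5 variables and 2 base dimensions (L, T).
The dimension matrix has rank 2.
Independent dimensionless groups: 5 − 2 = 3.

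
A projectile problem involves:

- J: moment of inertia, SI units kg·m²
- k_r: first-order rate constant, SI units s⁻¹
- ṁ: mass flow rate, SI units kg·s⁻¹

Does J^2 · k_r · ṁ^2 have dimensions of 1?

no

Sum the exponent of each base dimension across the product:
  M: 2·[J]_M + [k_r]_M + 2·[ṁ]_M = 2·(1) + (0) + 2·(1) = 4
  L: 2·[J]_L + [k_r]_L + 2·[ṁ]_L = 2·(2) + (0) + 2·(0) = 4
  T: 2·[J]_T + [k_r]_T + 2·[ṁ]_T = 2·(0) + (-1) + 2·(-1) = -3
Net dimensions [M⁴ L⁴ T⁻³] ≠ [1] — not dimensionless.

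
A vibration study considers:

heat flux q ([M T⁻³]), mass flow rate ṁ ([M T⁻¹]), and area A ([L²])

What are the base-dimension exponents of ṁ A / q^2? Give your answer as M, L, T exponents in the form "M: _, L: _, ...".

M: -1, L: 2, T: 5

Collect each base-dimension exponent across the product:
  M: −2·(1) + (1) + (0) = -1
  L: −2·(0) + (0) + (2) = 2
  T: −2·(-3) + (-1) + (0) = 5
So the dimensions are [M⁻¹ L² T⁵].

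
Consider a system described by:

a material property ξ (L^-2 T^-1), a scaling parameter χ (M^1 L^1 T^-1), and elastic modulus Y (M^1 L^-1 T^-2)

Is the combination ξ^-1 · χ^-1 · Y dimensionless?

Sum the exponent of each base dimension across the product:
  M: −[ξ]_M − [χ]_M + [Y]_M = −(0) − (1) + (1) = 0
  L: −[ξ]_L − [χ]_L + [Y]_L = −(-2) − (1) + (-1) = 0
  T: −[ξ]_T − [χ]_T + [Y]_T = −(-1) − (-1) + (-2) = 0
  N: −[ξ]_N − [χ]_N + [Y]_N = −(0) − (0) + (0) = 0
All base exponents vanish — dimensionless.

yes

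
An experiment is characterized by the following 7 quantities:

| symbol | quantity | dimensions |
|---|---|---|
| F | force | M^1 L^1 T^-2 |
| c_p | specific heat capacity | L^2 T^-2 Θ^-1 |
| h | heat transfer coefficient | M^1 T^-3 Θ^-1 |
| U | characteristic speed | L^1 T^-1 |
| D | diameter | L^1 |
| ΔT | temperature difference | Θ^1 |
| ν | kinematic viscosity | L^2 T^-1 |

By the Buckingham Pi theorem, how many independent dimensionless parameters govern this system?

3

There are 7 variables and 4 base dimensions (M, L, T, Θ).
The dimension matrix has rank 4.
Independent dimensionless groups: 7 − 4 = 3.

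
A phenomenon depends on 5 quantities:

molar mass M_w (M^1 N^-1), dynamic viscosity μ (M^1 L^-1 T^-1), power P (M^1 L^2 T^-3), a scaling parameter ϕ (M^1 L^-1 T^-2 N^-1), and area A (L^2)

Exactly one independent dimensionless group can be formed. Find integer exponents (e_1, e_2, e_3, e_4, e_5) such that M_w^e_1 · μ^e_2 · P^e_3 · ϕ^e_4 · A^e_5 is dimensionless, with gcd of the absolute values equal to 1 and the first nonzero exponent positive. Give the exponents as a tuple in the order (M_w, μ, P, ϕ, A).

M: e_1·(1) + e_2·(1) + e_3·(1) + e_4·(1) + e_5·(0) = 0
L: e_1·(0) + e_2·(-1) + e_3·(2) + e_4·(-1) + e_5·(2) = 0
T: e_1·(0) + e_2·(-1) + e_3·(-3) + e_4·(-2) + e_5·(0) = 0
N: e_1·(-1) + e_2·(0) + e_3·(0) + e_4·(-1) + e_5·(0) = 0
Solving this homogeneous linear system for the smallest-integer solution (first nonzero entry positive) gives (1, -1, 1, -1, -2).

(1, -1, 1, -1, -2)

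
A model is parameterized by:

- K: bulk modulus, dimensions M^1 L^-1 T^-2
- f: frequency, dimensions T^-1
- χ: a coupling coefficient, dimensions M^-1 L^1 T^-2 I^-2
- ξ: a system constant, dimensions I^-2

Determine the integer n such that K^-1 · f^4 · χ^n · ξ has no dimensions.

Balance the M exponent: (-1)·n from χ, plus −(1) + 4·(0) + (0) = -1 from the rest, must sum to zero.
−n − 1 = 0, so n = -1.

-1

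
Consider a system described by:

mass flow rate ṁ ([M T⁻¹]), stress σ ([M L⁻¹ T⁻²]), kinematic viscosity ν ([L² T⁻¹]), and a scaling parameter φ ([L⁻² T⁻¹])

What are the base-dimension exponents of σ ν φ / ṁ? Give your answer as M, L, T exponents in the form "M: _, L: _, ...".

M: 0, L: -1, T: -3

Collect each base-dimension exponent across the product:
  M: −(1) + (1) + (0) + (0) = 0
  L: −(0) + (-1) + (2) + (-2) = -1
  T: −(-1) + (-2) + (-1) + (-1) = -3
So the dimensions are [L⁻¹ T⁻³].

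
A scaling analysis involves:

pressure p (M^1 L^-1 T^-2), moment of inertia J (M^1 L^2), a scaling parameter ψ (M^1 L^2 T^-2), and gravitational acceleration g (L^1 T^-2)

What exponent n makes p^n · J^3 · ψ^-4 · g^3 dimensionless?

1

Balance the M exponent: (1)·n from p, plus 3·(1) − 4·(1) + 3·(0) = -1 from the rest, must sum to zero.
n − 1 = 0, so n = 1.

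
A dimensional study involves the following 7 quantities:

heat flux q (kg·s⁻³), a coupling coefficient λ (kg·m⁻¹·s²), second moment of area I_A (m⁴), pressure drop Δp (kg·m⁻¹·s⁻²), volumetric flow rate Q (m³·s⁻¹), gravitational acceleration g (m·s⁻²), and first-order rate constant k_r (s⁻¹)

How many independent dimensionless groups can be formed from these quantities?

4

There are 7 variables and 3 base dimensions (M, L, T).
The dimension matrix has rank 3.
Independent dimensionless groups: 7 − 3 = 4.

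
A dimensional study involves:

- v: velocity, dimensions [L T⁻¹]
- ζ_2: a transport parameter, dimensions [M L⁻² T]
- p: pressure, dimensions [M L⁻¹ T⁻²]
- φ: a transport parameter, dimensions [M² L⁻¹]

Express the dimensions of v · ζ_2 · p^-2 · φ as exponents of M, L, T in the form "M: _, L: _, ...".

M: 1, L: 0, T: 4

Collect each base-dimension exponent across the product:
  M: (0) + (1) − 2·(1) + (2) = 1
  L: (1) + (-2) − 2·(-1) + (-1) = 0
  T: (-1) + (1) − 2·(-2) + (0) = 4
So the dimensions are [M T⁴].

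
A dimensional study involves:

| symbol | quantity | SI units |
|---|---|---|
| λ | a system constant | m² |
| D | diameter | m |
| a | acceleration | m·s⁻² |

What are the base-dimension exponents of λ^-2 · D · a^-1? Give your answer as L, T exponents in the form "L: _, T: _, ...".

L: -4, T: 2

Collect each base-dimension exponent across the product:
  L: −2·(2) + (1) − (1) = -4
  T: −2·(0) + (0) − (-2) = 2
So the dimensions are [L⁻⁴ T²].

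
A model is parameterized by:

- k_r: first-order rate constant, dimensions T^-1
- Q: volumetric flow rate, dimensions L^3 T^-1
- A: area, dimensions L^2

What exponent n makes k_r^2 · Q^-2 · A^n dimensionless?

Balance the L exponent: (2)·n from A, plus 2·(0) − 2·(3) = -6 from the rest, must sum to zero.
2n − 6 = 0, so n = 3.

3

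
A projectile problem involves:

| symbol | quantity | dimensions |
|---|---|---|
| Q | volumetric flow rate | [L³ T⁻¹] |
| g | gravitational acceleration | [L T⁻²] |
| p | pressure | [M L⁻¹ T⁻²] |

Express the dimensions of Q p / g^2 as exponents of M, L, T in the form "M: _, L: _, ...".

M: 1, L: 0, T: 1

Collect each base-dimension exponent across the product:
  M: (0) − 2·(0) + (1) = 1
  L: (3) − 2·(1) + (-1) = 0
  T: (-1) − 2·(-2) + (-2) = 1
So the dimensions are [M T].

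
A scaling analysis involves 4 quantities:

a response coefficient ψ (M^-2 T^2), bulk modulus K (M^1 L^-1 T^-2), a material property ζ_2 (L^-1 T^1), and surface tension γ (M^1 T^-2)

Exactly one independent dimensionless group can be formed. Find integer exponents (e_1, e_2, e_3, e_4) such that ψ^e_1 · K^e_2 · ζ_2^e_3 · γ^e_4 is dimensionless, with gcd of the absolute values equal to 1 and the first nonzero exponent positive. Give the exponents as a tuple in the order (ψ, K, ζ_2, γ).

(1, -2, 2, 4)

M: e_1·(-2) + e_2·(1) + e_3·(0) + e_4·(1) = 0
L: e_1·(0) + e_2·(-1) + e_3·(-1) + e_4·(0) = 0
T: e_1·(2) + e_2·(-2) + e_3·(1) + e_4·(-2) = 0
Solving this homogeneous linear system for the smallest-integer solution (first nonzero entry positive) gives (1, -2, 2, 4).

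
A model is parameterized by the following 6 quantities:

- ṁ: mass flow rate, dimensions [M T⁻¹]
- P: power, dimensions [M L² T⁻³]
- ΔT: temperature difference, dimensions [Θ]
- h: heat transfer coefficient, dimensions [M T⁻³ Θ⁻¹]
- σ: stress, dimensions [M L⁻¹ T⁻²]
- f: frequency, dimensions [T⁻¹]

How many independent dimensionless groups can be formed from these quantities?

There are 6 variables and 4 base dimensions (M, L, T, Θ).
The dimension matrix has rank 4.
Independent dimensionless groups: 6 − 4 = 2.

2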